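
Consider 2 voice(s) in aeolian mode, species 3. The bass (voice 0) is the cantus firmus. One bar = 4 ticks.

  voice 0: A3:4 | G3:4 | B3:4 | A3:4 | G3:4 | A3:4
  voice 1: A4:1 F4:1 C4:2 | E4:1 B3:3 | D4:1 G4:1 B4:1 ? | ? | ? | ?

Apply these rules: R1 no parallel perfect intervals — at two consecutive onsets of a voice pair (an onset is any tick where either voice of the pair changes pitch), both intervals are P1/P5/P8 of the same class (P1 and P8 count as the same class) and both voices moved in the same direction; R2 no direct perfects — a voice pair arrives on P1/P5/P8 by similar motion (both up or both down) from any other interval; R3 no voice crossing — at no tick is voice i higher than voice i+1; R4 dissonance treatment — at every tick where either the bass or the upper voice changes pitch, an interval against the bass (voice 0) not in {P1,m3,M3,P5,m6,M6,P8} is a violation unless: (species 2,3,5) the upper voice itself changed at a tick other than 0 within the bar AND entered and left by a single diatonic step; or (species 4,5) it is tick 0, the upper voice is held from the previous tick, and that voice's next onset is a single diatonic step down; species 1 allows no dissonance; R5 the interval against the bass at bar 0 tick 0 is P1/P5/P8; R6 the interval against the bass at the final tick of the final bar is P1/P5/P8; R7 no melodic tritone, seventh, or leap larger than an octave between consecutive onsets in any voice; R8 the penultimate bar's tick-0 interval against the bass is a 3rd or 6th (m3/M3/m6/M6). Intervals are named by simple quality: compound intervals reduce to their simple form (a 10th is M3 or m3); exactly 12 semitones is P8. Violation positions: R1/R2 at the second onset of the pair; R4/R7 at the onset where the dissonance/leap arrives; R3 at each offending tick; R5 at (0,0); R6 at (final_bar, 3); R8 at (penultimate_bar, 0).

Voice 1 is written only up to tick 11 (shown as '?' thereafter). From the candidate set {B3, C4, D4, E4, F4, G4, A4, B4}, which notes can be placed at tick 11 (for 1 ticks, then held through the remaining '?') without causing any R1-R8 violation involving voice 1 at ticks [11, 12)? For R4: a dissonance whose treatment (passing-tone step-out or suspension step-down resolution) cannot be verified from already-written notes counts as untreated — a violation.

{B3, B4, D4, G4}

B3: legal
C4: violates R4,R7
D4: legal
E4: violates R4
F4: violates R4,R7
G4: legal
A4: violates R4
B4: legal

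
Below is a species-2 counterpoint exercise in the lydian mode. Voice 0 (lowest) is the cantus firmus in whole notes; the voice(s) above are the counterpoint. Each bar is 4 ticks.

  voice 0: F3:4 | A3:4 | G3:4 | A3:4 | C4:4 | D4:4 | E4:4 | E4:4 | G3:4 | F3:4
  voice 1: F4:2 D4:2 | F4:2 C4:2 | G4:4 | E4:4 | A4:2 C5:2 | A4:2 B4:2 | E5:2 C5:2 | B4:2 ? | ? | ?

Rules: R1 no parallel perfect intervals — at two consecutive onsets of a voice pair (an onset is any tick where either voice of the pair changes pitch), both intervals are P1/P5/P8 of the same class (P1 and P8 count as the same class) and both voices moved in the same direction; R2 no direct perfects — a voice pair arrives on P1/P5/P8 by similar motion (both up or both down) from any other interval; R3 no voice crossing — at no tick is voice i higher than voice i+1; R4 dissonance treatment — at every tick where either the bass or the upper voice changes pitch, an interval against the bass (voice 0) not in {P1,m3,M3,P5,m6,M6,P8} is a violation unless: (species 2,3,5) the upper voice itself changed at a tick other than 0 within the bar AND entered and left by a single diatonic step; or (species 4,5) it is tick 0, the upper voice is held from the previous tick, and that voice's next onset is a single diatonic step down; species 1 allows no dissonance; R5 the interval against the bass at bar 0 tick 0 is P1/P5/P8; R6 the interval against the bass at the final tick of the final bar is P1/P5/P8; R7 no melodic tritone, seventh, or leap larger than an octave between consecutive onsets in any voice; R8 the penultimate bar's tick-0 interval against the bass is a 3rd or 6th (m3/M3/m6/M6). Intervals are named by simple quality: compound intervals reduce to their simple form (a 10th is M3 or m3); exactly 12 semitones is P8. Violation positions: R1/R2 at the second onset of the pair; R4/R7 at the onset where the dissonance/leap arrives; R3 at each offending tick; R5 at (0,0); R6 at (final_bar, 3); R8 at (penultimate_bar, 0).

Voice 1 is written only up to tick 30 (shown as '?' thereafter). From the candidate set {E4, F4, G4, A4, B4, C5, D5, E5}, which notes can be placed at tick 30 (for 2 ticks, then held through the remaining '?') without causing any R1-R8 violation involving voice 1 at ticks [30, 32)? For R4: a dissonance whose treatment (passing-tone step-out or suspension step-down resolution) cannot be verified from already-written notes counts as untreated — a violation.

E4: legal
F4: violates R4,R7
G4: legal
A4: violates R4
B4: legal
C5: legal
D5: violates R4
E5: legal

{B4, C5, E4, E5, G4}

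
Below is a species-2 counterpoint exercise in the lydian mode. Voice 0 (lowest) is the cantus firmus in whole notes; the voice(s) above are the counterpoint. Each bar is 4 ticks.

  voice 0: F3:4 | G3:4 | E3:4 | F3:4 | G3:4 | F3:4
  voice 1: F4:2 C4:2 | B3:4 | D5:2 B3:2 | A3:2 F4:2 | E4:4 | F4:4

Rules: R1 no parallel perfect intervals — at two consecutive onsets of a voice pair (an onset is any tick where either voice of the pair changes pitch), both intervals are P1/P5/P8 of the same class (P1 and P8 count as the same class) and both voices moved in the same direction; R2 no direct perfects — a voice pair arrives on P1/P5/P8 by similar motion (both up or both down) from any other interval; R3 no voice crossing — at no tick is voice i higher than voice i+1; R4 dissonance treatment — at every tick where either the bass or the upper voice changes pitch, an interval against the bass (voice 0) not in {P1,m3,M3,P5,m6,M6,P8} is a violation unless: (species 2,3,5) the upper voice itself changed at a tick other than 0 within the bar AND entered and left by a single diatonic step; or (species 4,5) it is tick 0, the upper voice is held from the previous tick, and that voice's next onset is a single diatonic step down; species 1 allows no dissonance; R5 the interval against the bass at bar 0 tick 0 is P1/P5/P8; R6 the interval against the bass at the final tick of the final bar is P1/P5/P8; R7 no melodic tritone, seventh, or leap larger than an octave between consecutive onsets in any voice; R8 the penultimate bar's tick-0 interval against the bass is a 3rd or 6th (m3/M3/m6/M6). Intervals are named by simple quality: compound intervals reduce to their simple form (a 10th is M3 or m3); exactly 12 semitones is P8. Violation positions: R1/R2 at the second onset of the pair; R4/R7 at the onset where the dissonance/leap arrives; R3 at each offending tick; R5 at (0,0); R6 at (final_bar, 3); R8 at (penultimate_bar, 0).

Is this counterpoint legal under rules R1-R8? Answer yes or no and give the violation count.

bar 0: v0=F3 v1=F4 (P8)
bar 1: v0=G3 v1=B3 (M3)
bar 2: v0=E3 v1=D5 (m7)
bar 3: v0=F3 v1=A3 (M3)
bar 4: v0=G3 v1=E4 (M6)
bar 5: v0=F3 v1=F4 (P8)
  R4 @ bar2.0: E3/D5 m7 untreated
  R7 @ bar2.0: B3->D5 leap 15st
  R7 @ bar2.2: D5->B3 leap 15st

No (3 violations)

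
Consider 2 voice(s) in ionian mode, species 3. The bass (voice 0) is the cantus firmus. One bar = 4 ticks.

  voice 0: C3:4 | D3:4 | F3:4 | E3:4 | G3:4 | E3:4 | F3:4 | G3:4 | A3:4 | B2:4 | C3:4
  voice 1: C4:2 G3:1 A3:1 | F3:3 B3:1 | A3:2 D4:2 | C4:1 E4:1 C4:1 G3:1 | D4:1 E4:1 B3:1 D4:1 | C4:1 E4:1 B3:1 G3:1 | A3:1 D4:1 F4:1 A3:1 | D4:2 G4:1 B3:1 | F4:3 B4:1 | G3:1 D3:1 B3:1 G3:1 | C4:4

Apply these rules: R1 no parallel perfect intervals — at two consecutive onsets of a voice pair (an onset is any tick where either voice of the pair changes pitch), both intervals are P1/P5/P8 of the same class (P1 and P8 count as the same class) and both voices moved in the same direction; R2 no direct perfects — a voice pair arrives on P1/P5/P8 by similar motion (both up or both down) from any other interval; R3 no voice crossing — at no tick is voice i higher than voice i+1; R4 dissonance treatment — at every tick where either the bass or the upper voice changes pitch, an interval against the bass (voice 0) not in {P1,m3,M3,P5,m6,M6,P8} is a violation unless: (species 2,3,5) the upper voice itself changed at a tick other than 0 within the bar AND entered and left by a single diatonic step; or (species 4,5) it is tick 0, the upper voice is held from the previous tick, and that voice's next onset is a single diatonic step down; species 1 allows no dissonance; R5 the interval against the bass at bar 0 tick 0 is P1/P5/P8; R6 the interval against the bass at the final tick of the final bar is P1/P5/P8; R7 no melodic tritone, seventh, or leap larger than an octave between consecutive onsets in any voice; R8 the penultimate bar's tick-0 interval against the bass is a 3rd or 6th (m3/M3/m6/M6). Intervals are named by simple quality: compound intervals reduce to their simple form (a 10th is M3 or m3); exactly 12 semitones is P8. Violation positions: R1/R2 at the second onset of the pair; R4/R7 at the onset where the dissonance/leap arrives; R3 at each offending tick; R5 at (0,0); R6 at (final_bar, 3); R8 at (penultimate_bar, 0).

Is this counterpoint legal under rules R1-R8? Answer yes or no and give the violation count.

No (9 violations)

bar 0: v0=C3 v1=C4 (P8)
bar 1: v0=D3 v1=F3 (m3)
bar 2: v0=F3 v1=A3 (M3)
bar 3: v0=E3 v1=C4 (m6)
bar 4: v0=G3 v1=D4 (P5)
bar 5: v0=E3 v1=C4 (m6)
bar 6: v0=F3 v1=A3 (M3)
bar 7: v0=G3 v1=D4 (P5)
bar 8: v0=A3 v1=F4 (m6)
bar 9: v0=B2 v1=G3 (m6)
bar 10: v0=C3 v1=C4 (P8)
  R7 @ bar1.3: F3->B3 leap 6st
  R2 @ bar4.0: E3/G3 m3 -> G3/D4 P5 similar
  R2 @ bar7.0: F3/A3 M3 -> G3/D4 P5 similar
  R7 @ bar8.0: B3->F4 leap 6st
  R4 @ bar8.3: A3/B4 M2 untreated
  R7 @ bar8.3: F4->B4 leap 6st
  R7 @ bar9.0: A3->B2 leap 10st
  R7 @ bar9.0: B4->G3 leap 16st
  R2 @ bar10.0: B2/G3 m6 -> C3/C4 P8 similar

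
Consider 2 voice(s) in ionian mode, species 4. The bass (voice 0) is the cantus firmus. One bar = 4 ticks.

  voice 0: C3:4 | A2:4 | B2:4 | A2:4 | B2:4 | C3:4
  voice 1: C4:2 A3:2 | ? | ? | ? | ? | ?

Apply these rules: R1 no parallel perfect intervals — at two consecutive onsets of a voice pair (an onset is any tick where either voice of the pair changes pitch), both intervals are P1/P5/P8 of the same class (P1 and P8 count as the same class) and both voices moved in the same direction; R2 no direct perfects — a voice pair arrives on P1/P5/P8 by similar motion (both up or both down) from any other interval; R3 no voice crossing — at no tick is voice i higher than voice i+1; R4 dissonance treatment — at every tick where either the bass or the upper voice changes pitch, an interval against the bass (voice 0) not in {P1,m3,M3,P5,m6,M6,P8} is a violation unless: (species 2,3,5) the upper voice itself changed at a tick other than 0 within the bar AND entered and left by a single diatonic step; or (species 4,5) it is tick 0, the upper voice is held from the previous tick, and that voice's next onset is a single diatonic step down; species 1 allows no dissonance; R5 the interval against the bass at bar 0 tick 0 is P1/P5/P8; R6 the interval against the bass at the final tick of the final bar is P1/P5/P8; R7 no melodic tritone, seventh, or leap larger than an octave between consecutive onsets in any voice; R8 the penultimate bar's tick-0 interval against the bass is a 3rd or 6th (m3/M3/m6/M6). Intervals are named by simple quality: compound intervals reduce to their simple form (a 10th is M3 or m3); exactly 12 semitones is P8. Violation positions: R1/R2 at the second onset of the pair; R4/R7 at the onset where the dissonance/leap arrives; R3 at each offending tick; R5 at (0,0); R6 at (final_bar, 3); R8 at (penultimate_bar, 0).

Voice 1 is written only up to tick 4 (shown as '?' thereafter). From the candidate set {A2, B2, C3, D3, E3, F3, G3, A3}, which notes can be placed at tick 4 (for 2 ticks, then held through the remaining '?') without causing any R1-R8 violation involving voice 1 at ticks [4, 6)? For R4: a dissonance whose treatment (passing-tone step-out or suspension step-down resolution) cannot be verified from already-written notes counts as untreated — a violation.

A2: violates R2
B2: violates R4,R7
C3: legal
D3: violates R4
E3: violates R2
F3: legal
G3: violates R4
A3: legal

{A3, C3, F3}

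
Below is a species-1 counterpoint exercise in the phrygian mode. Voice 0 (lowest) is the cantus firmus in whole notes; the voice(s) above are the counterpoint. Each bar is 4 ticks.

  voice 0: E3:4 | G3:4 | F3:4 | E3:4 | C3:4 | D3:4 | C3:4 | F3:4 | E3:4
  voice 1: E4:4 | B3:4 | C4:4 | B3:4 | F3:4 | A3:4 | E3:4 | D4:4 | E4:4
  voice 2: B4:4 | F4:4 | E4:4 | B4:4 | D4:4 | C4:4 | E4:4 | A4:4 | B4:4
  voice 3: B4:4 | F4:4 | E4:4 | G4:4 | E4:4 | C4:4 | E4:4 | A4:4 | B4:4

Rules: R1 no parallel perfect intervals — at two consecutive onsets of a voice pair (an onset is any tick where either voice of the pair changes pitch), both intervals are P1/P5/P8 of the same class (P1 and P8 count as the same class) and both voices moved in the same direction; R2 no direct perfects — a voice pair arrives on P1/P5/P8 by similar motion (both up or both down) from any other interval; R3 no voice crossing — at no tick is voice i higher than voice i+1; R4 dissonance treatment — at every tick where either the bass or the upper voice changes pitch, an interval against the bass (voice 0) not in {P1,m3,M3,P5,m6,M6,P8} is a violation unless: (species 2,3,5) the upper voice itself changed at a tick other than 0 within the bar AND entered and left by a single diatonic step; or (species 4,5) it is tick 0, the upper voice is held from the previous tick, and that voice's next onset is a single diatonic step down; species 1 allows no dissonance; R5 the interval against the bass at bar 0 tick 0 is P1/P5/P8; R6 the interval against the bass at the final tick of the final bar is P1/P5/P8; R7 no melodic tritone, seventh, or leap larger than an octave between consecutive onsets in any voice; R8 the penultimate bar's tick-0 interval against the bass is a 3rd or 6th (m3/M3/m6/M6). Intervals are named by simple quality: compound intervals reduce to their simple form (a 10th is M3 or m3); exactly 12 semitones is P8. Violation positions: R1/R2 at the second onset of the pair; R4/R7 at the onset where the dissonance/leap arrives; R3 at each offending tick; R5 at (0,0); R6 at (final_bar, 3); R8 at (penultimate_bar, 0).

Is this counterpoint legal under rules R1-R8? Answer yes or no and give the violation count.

bar 0: v0=E3 v1=E4 v2=B4 v3=B4 (P5)
bar 1: v0=G3 v1=B3 v2=F4 v3=F4 (m7)
bar 2: v0=F3 v1=C4 v2=E4 v3=E4 (M7)
bar 3: v0=E3 v1=B3 v2=B4 v3=G4 (m3)
bar 4: v0=C3 v1=F3 v2=D4 v3=E4 (M3)
bar 5: v0=D3 v1=A3 v2=C4 v3=C4 (m7)
bar 6: v0=C3 v1=E3 v2=E4 v3=E4 (M3)
bar 7: v0=F3 v1=D4 v2=A4 v3=A4 (M3)
bar 8: v0=E3 v1=E4 v2=B4 v3=B4 (P5)
  R1 @ bar1.0: B4/B4 P1 -> F4/F4 P1 similar
  R4 @ bar1.0: G3/F4 m7 untreated
  R4 @ bar1.0: G3/F4 m7 untreated
  R7 @ bar1.0: B4->F4 leap 6st
  R7 @ bar1.0: B4->F4 leap 6st
  R1 @ bar2.0: F4/F4 P1 -> E4/E4 P1 similar
  R4 @ bar2.0: F3/E4 M7 untreated
  R4 @ bar2.0: F3/E4 M7 untreated
  R1 @ bar3.0: F3/C4 P5 -> E3/B3 P5 similar
  R3 @ bar3.0: B4 above G4
  R3 @ bar3.1: B4 above G4
  R3 @ bar3.2: B4 above G4
  R3 @ bar3.3: B4 above G4
  R4 @ bar4.0: C3/F3 P4 untreated
  R4 @ bar4.0: C3/D4 M2 untreated
  R7 @ bar4.0: B3->F3 leap 6st
  R2 @ bar5.0: C3/F3 P4 -> D3/A3 P5 similar
  R2 @ bar5.0: D4/E4 M2 -> C4/C4 P1 similar
  R4 @ bar5.0: D3/C4 m7 untreated
  R4 @ bar5.0: D3/C4 m7 untreated
  R1 @ bar6.0: C4/C4 P1 -> E4/E4 P1 similar
  R1 @ bar7.0: E4/E4 P1 -> A4/A4 P1 similar
  R2 @ bar7.0: E3/E4 P8 -> D4/A4 P5 similar
  R2 @ bar7.0: E3/E4 P8 -> D4/A4 P5 similar
  R7 @ bar7.0: E3->D4 leap 10st
  R1 @ bar8.0: D4/A4 P5 -> E4/B4 P5 similar
  R1 @ bar8.0: D4/A4 P5 -> E4/B4 P5 similar
  R1 @ bar8.0: A4/A4 P1 -> B4/B4 P1 similar

No (28 violations)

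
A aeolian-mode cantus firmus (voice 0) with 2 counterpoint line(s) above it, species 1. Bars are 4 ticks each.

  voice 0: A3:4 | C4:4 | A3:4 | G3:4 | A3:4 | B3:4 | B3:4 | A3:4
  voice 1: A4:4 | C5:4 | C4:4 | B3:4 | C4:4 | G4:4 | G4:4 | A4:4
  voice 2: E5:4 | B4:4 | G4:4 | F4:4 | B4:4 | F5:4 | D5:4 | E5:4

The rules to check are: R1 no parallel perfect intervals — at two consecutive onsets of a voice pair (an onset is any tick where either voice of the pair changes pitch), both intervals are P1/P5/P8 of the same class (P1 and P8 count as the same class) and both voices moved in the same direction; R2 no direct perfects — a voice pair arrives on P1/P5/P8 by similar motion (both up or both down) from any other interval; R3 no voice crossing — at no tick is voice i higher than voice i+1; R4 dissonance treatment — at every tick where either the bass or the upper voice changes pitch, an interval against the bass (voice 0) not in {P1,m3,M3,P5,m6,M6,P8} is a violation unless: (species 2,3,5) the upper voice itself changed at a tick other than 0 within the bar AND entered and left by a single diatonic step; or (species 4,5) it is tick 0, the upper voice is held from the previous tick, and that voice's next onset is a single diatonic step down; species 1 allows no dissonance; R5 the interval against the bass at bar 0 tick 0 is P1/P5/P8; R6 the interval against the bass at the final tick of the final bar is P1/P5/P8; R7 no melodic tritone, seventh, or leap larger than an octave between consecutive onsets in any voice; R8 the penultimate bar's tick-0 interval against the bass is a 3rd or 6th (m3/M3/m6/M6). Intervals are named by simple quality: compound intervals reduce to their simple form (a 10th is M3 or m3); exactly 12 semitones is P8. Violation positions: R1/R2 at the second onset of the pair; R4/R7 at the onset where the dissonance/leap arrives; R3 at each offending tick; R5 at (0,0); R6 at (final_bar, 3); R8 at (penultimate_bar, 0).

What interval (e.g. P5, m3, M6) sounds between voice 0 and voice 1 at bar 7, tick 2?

P8

voice 0=A3 voice 1=A4 -> P8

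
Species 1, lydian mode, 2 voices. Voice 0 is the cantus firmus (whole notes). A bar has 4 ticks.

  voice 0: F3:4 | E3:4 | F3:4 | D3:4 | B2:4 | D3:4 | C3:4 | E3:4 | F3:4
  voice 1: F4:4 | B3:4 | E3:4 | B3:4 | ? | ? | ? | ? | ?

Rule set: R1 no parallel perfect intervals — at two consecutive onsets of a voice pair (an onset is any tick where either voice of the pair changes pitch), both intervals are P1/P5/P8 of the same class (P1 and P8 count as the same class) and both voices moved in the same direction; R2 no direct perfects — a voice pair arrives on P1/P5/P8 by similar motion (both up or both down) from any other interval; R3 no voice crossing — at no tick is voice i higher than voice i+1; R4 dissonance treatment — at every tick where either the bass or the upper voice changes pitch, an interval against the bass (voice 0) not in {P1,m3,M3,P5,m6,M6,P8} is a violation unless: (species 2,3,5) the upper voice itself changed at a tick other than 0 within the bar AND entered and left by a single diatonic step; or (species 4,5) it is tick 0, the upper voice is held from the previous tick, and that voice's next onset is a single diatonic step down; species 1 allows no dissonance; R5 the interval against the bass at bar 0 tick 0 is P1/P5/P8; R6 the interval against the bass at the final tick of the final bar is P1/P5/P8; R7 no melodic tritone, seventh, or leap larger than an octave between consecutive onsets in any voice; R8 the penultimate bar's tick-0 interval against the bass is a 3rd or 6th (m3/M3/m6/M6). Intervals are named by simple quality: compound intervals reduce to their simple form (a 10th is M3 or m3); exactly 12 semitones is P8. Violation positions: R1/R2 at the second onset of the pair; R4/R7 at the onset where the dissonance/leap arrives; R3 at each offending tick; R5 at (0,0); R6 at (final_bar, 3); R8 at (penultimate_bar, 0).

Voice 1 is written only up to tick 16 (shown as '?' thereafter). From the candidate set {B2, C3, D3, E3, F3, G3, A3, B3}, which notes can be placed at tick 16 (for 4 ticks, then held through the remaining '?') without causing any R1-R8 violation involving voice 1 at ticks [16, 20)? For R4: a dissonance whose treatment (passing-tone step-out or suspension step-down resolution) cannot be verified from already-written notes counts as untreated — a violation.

{B3, D3, G3}

B2: violates R2
C3: violates R4,R7
D3: legal
E3: violates R4
F3: violates R4,R7
G3: legal
A3: violates R4
B3: legal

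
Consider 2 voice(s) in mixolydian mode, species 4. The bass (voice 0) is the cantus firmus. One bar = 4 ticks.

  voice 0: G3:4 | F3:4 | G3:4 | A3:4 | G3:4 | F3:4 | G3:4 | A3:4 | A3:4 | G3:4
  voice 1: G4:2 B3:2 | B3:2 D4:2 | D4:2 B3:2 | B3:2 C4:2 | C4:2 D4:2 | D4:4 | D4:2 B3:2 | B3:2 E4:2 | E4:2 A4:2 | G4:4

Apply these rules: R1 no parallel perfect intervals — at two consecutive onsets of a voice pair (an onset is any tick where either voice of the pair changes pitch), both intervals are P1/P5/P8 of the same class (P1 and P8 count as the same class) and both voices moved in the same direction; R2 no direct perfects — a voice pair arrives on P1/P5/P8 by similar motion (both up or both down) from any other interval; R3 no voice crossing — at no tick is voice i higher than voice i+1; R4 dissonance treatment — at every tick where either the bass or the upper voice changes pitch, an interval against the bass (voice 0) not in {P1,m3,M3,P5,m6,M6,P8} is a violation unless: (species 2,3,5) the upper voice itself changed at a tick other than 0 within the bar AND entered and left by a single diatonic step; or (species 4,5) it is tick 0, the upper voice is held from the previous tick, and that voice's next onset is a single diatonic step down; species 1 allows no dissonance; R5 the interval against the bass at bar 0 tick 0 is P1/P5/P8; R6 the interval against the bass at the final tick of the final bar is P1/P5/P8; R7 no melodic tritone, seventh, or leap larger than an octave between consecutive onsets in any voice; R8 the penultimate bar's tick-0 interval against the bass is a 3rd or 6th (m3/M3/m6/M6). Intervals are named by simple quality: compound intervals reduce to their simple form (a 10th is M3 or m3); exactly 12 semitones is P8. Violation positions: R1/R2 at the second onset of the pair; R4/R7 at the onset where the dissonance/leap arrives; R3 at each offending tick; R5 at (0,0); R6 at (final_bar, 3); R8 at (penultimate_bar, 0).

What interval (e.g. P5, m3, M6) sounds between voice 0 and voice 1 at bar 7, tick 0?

M2

voice 0=A3 voice 1=B3 -> M2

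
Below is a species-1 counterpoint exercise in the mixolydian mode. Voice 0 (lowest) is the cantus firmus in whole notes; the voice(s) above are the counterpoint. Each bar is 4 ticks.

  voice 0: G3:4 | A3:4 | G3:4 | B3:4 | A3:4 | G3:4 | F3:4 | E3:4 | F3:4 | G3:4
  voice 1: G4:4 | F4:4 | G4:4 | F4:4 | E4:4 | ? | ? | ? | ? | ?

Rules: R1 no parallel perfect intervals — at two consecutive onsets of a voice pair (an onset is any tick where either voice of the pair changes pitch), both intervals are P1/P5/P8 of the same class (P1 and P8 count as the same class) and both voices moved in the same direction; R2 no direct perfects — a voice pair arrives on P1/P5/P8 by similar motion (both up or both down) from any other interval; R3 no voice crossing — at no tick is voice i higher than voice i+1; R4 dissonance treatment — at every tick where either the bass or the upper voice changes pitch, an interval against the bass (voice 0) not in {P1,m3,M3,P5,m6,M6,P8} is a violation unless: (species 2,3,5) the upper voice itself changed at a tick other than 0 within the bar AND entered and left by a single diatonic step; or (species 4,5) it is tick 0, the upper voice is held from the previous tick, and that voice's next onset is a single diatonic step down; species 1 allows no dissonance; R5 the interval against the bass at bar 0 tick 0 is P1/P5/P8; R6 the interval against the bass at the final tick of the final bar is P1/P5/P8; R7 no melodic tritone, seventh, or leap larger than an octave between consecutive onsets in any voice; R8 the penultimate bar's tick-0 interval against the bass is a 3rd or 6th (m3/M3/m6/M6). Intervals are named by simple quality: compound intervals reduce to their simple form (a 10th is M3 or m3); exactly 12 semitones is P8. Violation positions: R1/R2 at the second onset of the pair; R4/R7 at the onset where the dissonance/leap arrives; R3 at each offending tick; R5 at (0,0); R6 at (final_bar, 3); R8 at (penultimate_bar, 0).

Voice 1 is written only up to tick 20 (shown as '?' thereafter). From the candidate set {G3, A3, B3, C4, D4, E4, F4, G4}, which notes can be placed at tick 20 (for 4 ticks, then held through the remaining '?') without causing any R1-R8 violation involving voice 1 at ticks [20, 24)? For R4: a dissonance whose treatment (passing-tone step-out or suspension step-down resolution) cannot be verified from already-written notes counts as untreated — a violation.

{B3, E4, G4}

G3: violates R2
A3: violates R4
B3: legal
C4: violates R4
D4: violates R1
E4: legal
F4: violates R4
G4: legal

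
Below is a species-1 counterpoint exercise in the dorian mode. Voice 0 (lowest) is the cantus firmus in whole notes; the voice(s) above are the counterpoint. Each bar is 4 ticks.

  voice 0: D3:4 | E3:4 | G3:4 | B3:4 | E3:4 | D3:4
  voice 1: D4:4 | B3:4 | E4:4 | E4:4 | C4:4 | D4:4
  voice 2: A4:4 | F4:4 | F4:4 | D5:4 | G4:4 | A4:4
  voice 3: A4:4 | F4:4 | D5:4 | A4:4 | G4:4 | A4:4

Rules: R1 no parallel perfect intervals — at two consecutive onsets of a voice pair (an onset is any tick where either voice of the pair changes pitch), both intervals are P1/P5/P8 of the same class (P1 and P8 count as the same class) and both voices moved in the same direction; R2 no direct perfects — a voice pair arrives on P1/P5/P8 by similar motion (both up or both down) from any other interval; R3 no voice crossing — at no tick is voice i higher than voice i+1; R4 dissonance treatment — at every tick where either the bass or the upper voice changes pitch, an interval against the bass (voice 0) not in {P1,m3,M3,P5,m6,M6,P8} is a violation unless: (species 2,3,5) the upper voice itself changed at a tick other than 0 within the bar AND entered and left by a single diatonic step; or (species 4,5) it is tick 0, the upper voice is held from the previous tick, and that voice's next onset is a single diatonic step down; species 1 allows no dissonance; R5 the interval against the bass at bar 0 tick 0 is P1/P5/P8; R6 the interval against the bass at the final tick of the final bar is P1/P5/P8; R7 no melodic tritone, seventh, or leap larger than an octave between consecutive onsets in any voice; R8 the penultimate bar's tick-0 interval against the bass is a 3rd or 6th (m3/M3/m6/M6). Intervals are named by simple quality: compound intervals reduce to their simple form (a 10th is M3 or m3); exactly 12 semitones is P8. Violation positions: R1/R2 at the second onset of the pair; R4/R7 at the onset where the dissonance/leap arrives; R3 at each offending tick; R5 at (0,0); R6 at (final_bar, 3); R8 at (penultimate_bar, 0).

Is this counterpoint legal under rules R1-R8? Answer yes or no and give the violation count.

bar 0: v0=D3 v1=D4 v2=A4 v3=A4 (P5)
bar 1: v0=E3 v1=B3 v2=F4 v3=F4 (m2)
bar 2: v0=G3 v1=E4 v2=F4 v3=D5 (P5)
bar 3: v0=B3 v1=E4 v2=D5 v3=A4 (m7)
bar 4: v0=E3 v1=C4 v2=G4 v3=G4 (m3)
bar 5: v0=D3 v1=D4 v2=A4 v3=A4 (P5)
  R1 @ bar1.0: A4/A4 P1 -> F4/F4 P1 similar
  R4 @ bar1.0: E3/F4 m2 untreated
  R4 @ bar1.0: E3/F4 m2 untreated
  R2 @ bar2.0: E3/F4 m2 -> G3/D5 P5 similar
  R4 @ bar2.0: G3/F4 m7 untreated
  R3 @ bar3.0: D5 above A4
  R4 @ bar3.0: B3/E4 P4 untreated
  R4 @ bar3.0: B3/A4 m7 untreated
  R3 @ bar3.1: D5 above A4
  R3 @ bar3.2: D5 above A4
  R3 @ bar3.3: D5 above A4
  R2 @ bar4.0: E4/D5 m7 -> C4/G4 P5 similar
  R2 @ bar4.0: E4/A4 P4 -> C4/G4 P5 similar
  R2 @ bar4.0: D5/A4 P4 -> G4/G4 P1 similar
  R1 @ bar5.0: C4/G4 P5 -> D4/A4 P5 similar
  R1 @ bar5.0: C4/G4 P5 -> D4/A4 P5 similar
  R1 @ bar5.0: G4/G4 P1 -> A4/A4 P1 similar

No (17 violations)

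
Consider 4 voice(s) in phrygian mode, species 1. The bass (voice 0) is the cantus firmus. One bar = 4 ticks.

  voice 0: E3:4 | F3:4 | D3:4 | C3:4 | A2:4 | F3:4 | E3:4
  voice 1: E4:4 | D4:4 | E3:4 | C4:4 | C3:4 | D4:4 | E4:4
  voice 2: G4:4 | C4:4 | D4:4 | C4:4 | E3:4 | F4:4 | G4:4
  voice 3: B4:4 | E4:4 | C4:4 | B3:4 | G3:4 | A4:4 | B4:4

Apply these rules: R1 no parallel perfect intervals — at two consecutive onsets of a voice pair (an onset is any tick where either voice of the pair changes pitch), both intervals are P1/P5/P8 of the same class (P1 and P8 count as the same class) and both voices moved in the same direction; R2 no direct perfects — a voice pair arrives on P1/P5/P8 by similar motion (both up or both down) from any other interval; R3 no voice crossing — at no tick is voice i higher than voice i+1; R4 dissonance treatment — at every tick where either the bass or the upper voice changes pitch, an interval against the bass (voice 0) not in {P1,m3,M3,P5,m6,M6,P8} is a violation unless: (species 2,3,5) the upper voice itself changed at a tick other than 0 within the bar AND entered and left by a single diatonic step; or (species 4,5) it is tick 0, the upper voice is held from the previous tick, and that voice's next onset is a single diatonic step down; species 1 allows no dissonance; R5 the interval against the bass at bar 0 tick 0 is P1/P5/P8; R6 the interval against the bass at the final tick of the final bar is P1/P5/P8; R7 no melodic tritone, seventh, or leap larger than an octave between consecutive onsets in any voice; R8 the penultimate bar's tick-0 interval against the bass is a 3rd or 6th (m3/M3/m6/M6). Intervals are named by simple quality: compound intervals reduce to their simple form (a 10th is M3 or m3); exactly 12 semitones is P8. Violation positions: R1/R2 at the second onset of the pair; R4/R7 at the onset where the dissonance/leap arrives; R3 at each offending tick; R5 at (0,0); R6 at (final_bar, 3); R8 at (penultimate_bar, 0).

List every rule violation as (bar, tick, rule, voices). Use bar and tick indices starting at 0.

bar 0: v0=E3 v1=E4 v2=G4 v3=B4 downbeat P5
bar 1: v0=F3 v1=D4 v2=C4 v3=E4 downbeat M7
bar 2: v0=D3 v1=E3 v2=D4 v3=C4 downbeat m7
bar 3: v0=C3 v1=C4 v2=C4 v3=B3 downbeat M7
bar 4: v0=A2 v1=C3 v2=E3 v3=G3 downbeat m7
bar 5: v0=F3 v1=D4 v2=F4 v3=A4 downbeat M3
bar 6: v0=E3 v1=E4 v2=G4 v3=B4 downbeat P5
  -> R5 @ bar 0 tick 0 v(0, 2): opens on m3
  -> R3 @ bar 1 tick 0 v(1, 2): D4 above C4
  -> R4 @ bar 1 tick 0 v(0, 3): F3/E4 M7 untreated
  -> R3 @ bar 1 tick 1 v(1, 2): D4 above C4
  -> R3 @ bar 1 tick 2 v(1, 2): D4 above C4
  -> R3 @ bar 1 tick 3 v(1, 2): D4 above C4
  -> R3 @ bar 2 tick 0 v(2, 3): D4 above C4
  -> R4 @ bar 2 tick 0 v(0, 1): D3/E3 M2 untreated
  -> R4 @ bar 2 tick 0 v(0, 3): D3/C4 m7 untreated
  -> R7 @ bar 2 tick 0 v(1,): D4->E3 leap 10st
  -> R3 @ bar 2 tick 1 v(2, 3): D4 above C4
  -> R3 @ bar 2 tick 2 v(2, 3): D4 above C4
  -> R3 @ bar 2 tick 3 v(2, 3): D4 above C4
  -> R1 @ bar 3 tick 0 v(0, 2): D3/D4 P8 -> C3/C4 P8 similar
  -> R3 @ bar 3 tick 0 v(2, 3): C4 above B3
  -> R4 @ bar 3 tick 0 v(0, 3): C3/B3 M7 untreated
  -> R3 @ bar 3 tick 1 v(2, 3): C4 above B3
  -> R3 @ bar 3 tick 2 v(2, 3): C4 above B3
  -> R3 @ bar 3 tick 3 v(2, 3): C4 above B3
  -> R2 @ bar 4 tick 0 v(0, 2): C3/C4 P8 -> A2/E3 P5 similar
  -> R2 @ bar 4 tick 0 v(1, 3): C4/B3 m2 -> C3/G3 P5 similar
  -> R4 @ bar 4 tick 0 v(0, 3): A2/G3 m7 untreated
  -> R1 @ bar 5 tick 0 v(1, 3): C3/G3 P5 -> D4/A4 P5 similar
  -> R2 @ bar 5 tick 0 v(0, 2): A2/E3 P5 -> F3/F4 P8 similar
  -> R7 @ bar 5 tick 0 v(1,): C3->D4 leap 14st
  -> R7 @ bar 5 tick 0 v(2,): E3->F4 leap 13st
  -> R7 @ bar 5 tick 0 v(3,): G3->A4 leap 14st
  -> R8 @ bar 5 tick 0 v(0, 2): penult P8 not 3rd/6th
  -> R1 @ bar 6 tick 0 v(1, 3): D4/A4 P5 -> E4/B4 P5 similar
  -> R6 @ bar 6 tick 3 v(0, 2): closes on m3

(0, 0, R5, (0, 2))
(1, 0, R3, (1, 2))
(1, 0, R4, (0, 3))
(1, 1, R3, (1, 2))
(1, 2, R3, (1, 2))
(1, 3, R3, (1, 2))
(2, 0, R3, (2, 3))
(2, 0, R4, (0, 1))
(2, 0, R4, (0, 3))
(2, 0, R7, (1,))
(2, 1, R3, (2, 3))
(2, 2, R3, (2, 3))
(2, 3, R3, (2, 3))
(3, 0, R1, (0, 2))
(3, 0, R3, (2, 3))
(3, 0, R4, (0, 3))
(3, 1, R3, (2, 3))
(3, 2, R3, (2, 3))
(3, 3, R3, (2, 3))
(4, 0, R2, (0, 2))
(4, 0, R2, (1, 3))
(4, 0, R4, (0, 3))
(5, 0, R1, (1, 3))
(5, 0, R2, (0, 2))
(5, 0, R7, (1,))
(5, 0, R7, (2,))
(5, 0, R7, (3,))
(5, 0, R8, (0, 2))
(6, 0, R1, (1, 3))
(6, 3, R6, (0, 2))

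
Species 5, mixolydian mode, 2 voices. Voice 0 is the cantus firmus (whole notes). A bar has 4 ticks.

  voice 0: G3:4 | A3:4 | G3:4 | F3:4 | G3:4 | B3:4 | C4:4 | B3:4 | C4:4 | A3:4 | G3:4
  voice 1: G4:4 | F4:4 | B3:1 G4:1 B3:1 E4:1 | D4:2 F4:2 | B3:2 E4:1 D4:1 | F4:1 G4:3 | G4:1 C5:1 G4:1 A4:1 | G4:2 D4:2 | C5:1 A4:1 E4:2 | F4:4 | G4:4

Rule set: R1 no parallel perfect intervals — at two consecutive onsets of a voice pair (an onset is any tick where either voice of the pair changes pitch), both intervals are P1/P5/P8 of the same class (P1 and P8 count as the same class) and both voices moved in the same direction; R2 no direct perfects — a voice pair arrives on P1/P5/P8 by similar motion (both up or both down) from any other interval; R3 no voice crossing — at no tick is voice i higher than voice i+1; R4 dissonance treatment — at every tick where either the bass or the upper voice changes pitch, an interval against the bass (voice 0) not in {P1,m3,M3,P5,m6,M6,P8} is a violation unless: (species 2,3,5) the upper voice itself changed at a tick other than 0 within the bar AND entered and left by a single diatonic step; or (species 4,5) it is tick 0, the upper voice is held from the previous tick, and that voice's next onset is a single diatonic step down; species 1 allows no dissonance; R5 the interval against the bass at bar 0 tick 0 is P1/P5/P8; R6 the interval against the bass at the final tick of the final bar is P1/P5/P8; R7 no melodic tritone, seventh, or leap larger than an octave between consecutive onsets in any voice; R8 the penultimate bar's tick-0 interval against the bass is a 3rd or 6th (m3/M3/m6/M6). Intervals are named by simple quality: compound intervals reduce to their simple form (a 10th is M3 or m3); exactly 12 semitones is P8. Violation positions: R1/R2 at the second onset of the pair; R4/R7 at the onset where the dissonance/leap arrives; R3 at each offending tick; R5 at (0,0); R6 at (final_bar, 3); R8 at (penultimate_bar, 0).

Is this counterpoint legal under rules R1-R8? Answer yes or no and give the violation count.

bar 0: v0=G3 v1=G4 (P8)
bar 1: v0=A3 v1=F4 (m6)
bar 2: v0=G3 v1=B3 (M3)
bar 3: v0=F3 v1=D4 (M6)
bar 4: v0=G3 v1=B3 (M3)
bar 5: v0=B3 v1=F4 (TT)
bar 6: v0=C4 v1=G4 (P5)
bar 7: v0=B3 v1=G4 (m6)
bar 8: v0=C4 v1=C5 (P8)
bar 9: v0=A3 v1=F4 (m6)
bar 10: v0=G3 v1=G4 (P8)
  R7 @ bar2.0: F4->B3 leap 6st
  R7 @ bar4.0: F4->B3 leap 6st
  R4 @ bar5.0: B3/F4 TT untreated
  R2 @ bar8.0: B3/D4 m3 -> C4/C5 P8 similar
  R7 @ bar8.0: D4->C5 leap 10st

No (5 violations)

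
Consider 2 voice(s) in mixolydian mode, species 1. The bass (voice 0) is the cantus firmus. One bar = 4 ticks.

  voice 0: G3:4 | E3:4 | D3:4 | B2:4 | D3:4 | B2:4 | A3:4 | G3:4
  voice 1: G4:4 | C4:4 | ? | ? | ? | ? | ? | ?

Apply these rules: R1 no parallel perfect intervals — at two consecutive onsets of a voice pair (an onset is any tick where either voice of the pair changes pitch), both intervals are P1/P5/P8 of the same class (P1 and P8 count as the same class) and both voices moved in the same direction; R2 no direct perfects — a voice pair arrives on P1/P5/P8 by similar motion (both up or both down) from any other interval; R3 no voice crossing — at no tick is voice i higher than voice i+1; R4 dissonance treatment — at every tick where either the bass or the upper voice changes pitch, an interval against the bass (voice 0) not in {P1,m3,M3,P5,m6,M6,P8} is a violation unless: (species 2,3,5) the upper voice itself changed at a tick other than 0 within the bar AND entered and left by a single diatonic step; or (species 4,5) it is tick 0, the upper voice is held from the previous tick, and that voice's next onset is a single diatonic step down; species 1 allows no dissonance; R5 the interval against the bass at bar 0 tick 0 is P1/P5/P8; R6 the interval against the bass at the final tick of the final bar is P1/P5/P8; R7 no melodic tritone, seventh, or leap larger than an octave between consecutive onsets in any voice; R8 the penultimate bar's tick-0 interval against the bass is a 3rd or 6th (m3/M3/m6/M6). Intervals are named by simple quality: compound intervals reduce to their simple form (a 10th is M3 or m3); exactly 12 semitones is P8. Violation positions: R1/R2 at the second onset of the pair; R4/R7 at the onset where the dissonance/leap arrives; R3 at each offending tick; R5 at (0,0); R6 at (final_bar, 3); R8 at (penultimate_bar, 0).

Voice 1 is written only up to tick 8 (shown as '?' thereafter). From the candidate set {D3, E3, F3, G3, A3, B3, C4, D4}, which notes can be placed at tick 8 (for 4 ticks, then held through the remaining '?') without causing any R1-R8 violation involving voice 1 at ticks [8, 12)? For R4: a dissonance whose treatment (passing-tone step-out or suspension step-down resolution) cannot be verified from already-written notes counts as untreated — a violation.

{B3, D4, F3}

D3: violates R2,R7
E3: violates R4
F3: legal
G3: violates R4
A3: violates R2
B3: legal
C4: violates R4
D4: legal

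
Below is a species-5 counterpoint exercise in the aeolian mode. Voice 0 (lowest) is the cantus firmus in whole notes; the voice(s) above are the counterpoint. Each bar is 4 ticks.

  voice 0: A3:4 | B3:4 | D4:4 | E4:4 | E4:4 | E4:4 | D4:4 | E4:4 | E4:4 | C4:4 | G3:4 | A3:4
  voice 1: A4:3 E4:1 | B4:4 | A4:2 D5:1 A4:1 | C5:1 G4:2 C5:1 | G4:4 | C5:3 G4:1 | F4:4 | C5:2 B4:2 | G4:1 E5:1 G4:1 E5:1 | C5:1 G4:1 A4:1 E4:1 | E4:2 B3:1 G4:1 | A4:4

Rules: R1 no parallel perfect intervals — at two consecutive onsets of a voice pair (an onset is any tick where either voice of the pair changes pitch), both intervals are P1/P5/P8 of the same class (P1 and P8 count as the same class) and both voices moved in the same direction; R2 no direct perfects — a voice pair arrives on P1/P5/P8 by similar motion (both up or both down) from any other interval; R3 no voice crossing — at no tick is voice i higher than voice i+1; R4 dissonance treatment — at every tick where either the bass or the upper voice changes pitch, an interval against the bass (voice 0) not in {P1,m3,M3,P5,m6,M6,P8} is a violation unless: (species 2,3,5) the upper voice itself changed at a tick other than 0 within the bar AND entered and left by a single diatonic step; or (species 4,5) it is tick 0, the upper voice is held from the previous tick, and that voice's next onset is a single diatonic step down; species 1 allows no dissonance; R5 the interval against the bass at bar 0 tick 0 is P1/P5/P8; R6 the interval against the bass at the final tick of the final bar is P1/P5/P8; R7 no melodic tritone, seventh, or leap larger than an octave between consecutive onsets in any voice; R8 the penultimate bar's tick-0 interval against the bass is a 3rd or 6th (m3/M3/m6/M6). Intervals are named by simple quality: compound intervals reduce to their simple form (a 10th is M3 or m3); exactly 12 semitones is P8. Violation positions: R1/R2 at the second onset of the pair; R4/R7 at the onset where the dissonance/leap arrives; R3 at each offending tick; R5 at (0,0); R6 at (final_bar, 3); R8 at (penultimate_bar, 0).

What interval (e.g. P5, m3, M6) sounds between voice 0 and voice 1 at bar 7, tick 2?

P5

voice 0=E4 voice 1=B4 -> P5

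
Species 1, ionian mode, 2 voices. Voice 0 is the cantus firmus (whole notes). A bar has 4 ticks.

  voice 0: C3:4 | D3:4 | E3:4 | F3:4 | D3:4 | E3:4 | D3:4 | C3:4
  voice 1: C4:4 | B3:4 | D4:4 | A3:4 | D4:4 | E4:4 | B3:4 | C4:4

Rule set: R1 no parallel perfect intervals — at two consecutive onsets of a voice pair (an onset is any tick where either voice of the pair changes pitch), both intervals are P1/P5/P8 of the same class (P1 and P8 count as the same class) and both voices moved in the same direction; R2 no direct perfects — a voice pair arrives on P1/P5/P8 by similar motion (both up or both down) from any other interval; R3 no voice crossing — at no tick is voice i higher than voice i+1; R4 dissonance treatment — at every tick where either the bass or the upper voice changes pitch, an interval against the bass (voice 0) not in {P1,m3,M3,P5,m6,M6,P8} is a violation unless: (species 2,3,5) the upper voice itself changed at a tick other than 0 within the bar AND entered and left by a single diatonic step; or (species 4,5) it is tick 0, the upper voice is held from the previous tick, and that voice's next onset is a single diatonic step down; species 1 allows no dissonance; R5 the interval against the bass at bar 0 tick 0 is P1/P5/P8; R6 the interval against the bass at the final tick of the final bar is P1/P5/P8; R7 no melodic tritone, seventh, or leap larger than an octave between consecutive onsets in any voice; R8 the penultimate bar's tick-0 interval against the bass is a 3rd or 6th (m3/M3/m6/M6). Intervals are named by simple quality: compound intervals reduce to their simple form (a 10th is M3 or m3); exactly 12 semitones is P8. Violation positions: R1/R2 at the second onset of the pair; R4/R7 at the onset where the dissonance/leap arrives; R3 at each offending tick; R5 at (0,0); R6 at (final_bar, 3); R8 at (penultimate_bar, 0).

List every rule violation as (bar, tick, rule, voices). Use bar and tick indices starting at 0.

bar 0: v0=C3 v1=C4 downbeat P8
bar 1: v0=D3 v1=B3 downbeat M6
bar 2: v0=E3 v1=D4 downbeat m7
bar 3: v0=F3 v1=A3 downbeat M3
bar 4: v0=D3 v1=D4 downbeat P8
bar 5: v0=E3 v1=E4 downbeat P8
bar 6: v0=D3 v1=B3 downbeat M6
bar 7: v0=C3 v1=C4 downbeat P8
  -> R4 @ bar 2 tick 0 v(0, 1): E3/D4 m7 untreated
  -> R1 @ bar 5 tick 0 v(0, 1): D3/D4 P8 -> E3/E4 P8 similar

(2, 0, R4, (0, 1))
(5, 0, R1, (0, 1))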